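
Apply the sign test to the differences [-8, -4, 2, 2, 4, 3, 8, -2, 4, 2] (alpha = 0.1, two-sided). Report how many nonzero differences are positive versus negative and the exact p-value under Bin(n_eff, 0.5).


Step 1: Discard zero differences. Original n = 10; n_eff = number of nonzero differences = 10.
Nonzero differences (with sign): -8, -4, +2, +2, +4, +3, +8, -2, +4, +2
Step 2: Count signs: positive = 7, negative = 3.
Step 3: Under H0: P(positive) = 0.5, so the number of positives S ~ Bin(10, 0.5).
Step 4: Two-sided exact p-value = sum of Bin(10,0.5) probabilities at or below the observed probability = 0.343750.
Step 5: alpha = 0.1. fail to reject H0.

n_eff = 10, pos = 7, neg = 3, p = 0.343750, fail to reject H0.


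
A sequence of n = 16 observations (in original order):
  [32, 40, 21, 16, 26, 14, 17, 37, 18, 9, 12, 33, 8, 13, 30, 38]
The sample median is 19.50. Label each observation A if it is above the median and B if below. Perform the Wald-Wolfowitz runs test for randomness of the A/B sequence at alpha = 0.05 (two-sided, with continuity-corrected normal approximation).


Step 1: Compute median = 19.50; label A = above, B = below.
Labels in order: AAABABBABBBABBAA  (n_A = 8, n_B = 8)
Step 2: Count runs R = 9.
Step 3: Under H0 (random ordering), E[R] = 2*n_A*n_B/(n_A+n_B) + 1 = 2*8*8/16 + 1 = 9.0000.
        Var[R] = 2*n_A*n_B*(2*n_A*n_B - n_A - n_B) / ((n_A+n_B)^2 * (n_A+n_B-1)) = 14336/3840 = 3.7333.
        SD[R] = 1.9322.
Step 4: R = E[R], so z = 0 with no continuity correction.
Step 5: Two-sided p-value via normal approximation = 2*(1 - Phi(|z|)) = 1.000000.
Step 6: alpha = 0.05. fail to reject H0.

R = 9, z = 0.0000, p = 1.000000, fail to reject H0.


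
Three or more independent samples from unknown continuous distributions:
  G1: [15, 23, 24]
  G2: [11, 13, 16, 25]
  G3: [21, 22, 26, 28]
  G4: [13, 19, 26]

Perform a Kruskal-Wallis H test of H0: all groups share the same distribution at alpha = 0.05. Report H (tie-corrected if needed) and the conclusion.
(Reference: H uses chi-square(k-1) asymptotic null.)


Step 1: Combine all N = 14 observations and assign midranks.
sorted (value, group, rank): (11,G2,1), (13,G2,2.5), (13,G4,2.5), (15,G1,4), (16,G2,5), (19,G4,6), (21,G3,7), (22,G3,8), (23,G1,9), (24,G1,10), (25,G2,11), (26,G3,12.5), (26,G4,12.5), (28,G3,14)
Step 2: Sum ranks within each group.
R_1 = 23 (n_1 = 3)
R_2 = 19.5 (n_2 = 4)
R_3 = 41.5 (n_3 = 4)
R_4 = 21 (n_4 = 3)
Step 3: H = 12/(N(N+1)) * sum(R_i^2/n_i) - 3(N+1)
     = 12/(14*15) * (23^2/3 + 19.5^2/4 + 41.5^2/4 + 21^2/3) - 3*15
     = 0.057143 * 848.958 - 45
     = 3.511905.
Step 4: Ties present; correction factor C = 1 - 12/(14^3 - 14) = 0.995604. Corrected H = 3.511905 / 0.995604 = 3.527410.
Step 5: Under H0, H ~ chi^2(3); p-value = 0.317225.
Step 6: alpha = 0.05. fail to reject H0.

H = 3.5274, df = 3, p = 0.317225, fail to reject H0.


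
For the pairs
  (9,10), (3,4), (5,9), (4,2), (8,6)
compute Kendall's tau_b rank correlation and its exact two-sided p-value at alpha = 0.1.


Step 1: Enumerate the 10 unordered pairs (i,j) with i<j and classify each by sign(x_j-x_i) * sign(y_j-y_i).
  (1,2):dx=-6,dy=-6->C; (1,3):dx=-4,dy=-1->C; (1,4):dx=-5,dy=-8->C; (1,5):dx=-1,dy=-4->C
  (2,3):dx=+2,dy=+5->C; (2,4):dx=+1,dy=-2->D; (2,5):dx=+5,dy=+2->C; (3,4):dx=-1,dy=-7->C
  (3,5):dx=+3,dy=-3->D; (4,5):dx=+4,dy=+4->C
Step 2: C = 8, D = 2, total pairs = 10.
Step 3: tau = (C - D)/(n(n-1)/2) = (8 - 2)/10 = 0.600000.
Step 4: Exact two-sided p-value (enumerate n! = 120 permutations of y under H0): p = 0.233333.
Step 5: alpha = 0.1. fail to reject H0.

tau_b = 0.6000 (C=8, D=2), p = 0.233333, fail to reject H0.


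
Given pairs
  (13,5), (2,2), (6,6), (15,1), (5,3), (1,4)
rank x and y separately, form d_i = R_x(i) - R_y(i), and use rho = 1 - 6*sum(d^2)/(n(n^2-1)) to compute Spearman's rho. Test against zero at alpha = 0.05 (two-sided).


Step 1: Rank x and y separately (midranks; no ties here).
rank(x): 13->5, 2->2, 6->4, 15->6, 5->3, 1->1
rank(y): 5->5, 2->2, 6->6, 1->1, 3->3, 4->4
Step 2: d_i = R_x(i) - R_y(i); compute d_i^2.
  (5-5)^2=0, (2-2)^2=0, (4-6)^2=4, (6-1)^2=25, (3-3)^2=0, (1-4)^2=9
sum(d^2) = 38.
Step 3: rho = 1 - 6*38 / (6*(6^2 - 1)) = 1 - 228/210 = -0.085714.
Step 4: Under H0, t = rho * sqrt((n-2)/(1-rho^2)) = -0.1721 ~ t(4).
Step 5: Two-sided p-value from the t-distribution with 4 df = 0.871743.
Step 6: alpha = 0.05. fail to reject H0.

rho = -0.0857, p = 0.871743, fail to reject H0 at alpha = 0.05.


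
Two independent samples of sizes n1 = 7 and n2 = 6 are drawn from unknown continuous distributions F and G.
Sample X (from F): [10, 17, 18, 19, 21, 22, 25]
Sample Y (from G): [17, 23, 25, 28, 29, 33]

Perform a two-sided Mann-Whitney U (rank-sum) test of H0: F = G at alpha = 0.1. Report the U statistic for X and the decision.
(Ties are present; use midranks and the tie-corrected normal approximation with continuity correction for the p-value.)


Step 1: Combine and sort all 13 observations; assign midranks.
sorted (value, group): (10,X), (17,X), (17,Y), (18,X), (19,X), (21,X), (22,X), (23,Y), (25,X), (25,Y), (28,Y), (29,Y), (33,Y)
ranks: 10->1, 17->2.5, 17->2.5, 18->4, 19->5, 21->6, 22->7, 23->8, 25->9.5, 25->9.5, 28->11, 29->12, 33->13
Step 2: Rank sum for X: R1 = 1 + 2.5 + 4 + 5 + 6 + 7 + 9.5 = 35.
Step 3: U_X = R1 - n1(n1+1)/2 = 35 - 7*8/2 = 35 - 28 = 7.
       U_Y = n1*n2 - U_X = 42 - 7 = 35.
Step 4: Ties are present, so use the tie-corrected normal approximation (with continuity correction) for the p-value.
Step 5: p-value = 0.053126; compare to alpha = 0.1. reject H0.

U_X = 7, p = 0.053126, reject H0 at alpha = 0.1.


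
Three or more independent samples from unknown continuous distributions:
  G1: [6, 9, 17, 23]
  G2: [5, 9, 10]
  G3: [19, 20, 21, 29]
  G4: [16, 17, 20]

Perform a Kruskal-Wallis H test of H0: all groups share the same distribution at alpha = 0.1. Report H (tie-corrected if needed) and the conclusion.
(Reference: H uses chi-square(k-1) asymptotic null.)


Step 1: Combine all N = 14 observations and assign midranks.
sorted (value, group, rank): (5,G2,1), (6,G1,2), (9,G1,3.5), (9,G2,3.5), (10,G2,5), (16,G4,6), (17,G1,7.5), (17,G4,7.5), (19,G3,9), (20,G3,10.5), (20,G4,10.5), (21,G3,12), (23,G1,13), (29,G3,14)
Step 2: Sum ranks within each group.
R_1 = 26 (n_1 = 4)
R_2 = 9.5 (n_2 = 3)
R_3 = 45.5 (n_3 = 4)
R_4 = 24 (n_4 = 3)
Step 3: H = 12/(N(N+1)) * sum(R_i^2/n_i) - 3(N+1)
     = 12/(14*15) * (26^2/4 + 9.5^2/3 + 45.5^2/4 + 24^2/3) - 3*15
     = 0.057143 * 908.646 - 45
     = 6.922619.
Step 4: Ties present; correction factor C = 1 - 18/(14^3 - 14) = 0.993407. Corrected H = 6.922619 / 0.993407 = 6.968566.
Step 5: Under H0, H ~ chi^2(3); p-value = 0.072906.
Step 6: alpha = 0.1. reject H0.

H = 6.9686, df = 3, p = 0.072906, reject H0.


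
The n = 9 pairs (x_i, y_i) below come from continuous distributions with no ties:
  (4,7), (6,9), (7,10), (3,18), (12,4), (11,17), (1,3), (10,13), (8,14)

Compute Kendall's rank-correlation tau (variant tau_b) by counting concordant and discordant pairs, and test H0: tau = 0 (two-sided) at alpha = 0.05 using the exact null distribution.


Step 1: Enumerate the 36 unordered pairs (i,j) with i<j and classify each by sign(x_j-x_i) * sign(y_j-y_i).
  (1,2):dx=+2,dy=+2->C; (1,3):dx=+3,dy=+3->C; (1,4):dx=-1,dy=+11->D; (1,5):dx=+8,dy=-3->D
  (1,6):dx=+7,dy=+10->C; (1,7):dx=-3,dy=-4->C; (1,8):dx=+6,dy=+6->C; (1,9):dx=+4,dy=+7->C
  (2,3):dx=+1,dy=+1->C; (2,4):dx=-3,dy=+9->D; (2,5):dx=+6,dy=-5->D; (2,6):dx=+5,dy=+8->C
  (2,7):dx=-5,dy=-6->C; (2,8):dx=+4,dy=+4->C; (2,9):dx=+2,dy=+5->C; (3,4):dx=-4,dy=+8->D
  (3,5):dx=+5,dy=-6->D; (3,6):dx=+4,dy=+7->C; (3,7):dx=-6,dy=-7->C; (3,8):dx=+3,dy=+3->C
  (3,9):dx=+1,dy=+4->C; (4,5):dx=+9,dy=-14->D; (4,6):dx=+8,dy=-1->D; (4,7):dx=-2,dy=-15->C
  (4,8):dx=+7,dy=-5->D; (4,9):dx=+5,dy=-4->D; (5,6):dx=-1,dy=+13->D; (5,7):dx=-11,dy=-1->C
  (5,8):dx=-2,dy=+9->D; (5,9):dx=-4,dy=+10->D; (6,7):dx=-10,dy=-14->C; (6,8):dx=-1,dy=-4->C
  (6,9):dx=-3,dy=-3->C; (7,8):dx=+9,dy=+10->C; (7,9):dx=+7,dy=+11->C; (8,9):dx=-2,dy=+1->D
Step 2: C = 22, D = 14, total pairs = 36.
Step 3: tau = (C - D)/(n(n-1)/2) = (22 - 14)/36 = 0.222222.
Step 4: Exact two-sided p-value (enumerate n! = 362880 permutations of y under H0): p = 0.476709.
Step 5: alpha = 0.05. fail to reject H0.

tau_b = 0.2222 (C=22, D=14), p = 0.476709, fail to reject H0.


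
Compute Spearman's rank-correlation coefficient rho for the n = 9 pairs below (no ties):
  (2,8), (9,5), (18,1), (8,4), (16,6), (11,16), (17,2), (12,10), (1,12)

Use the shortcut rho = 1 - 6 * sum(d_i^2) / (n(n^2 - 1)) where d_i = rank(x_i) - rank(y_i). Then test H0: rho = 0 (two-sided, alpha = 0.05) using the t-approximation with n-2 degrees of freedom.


Step 1: Rank x and y separately (midranks; no ties here).
rank(x): 2->2, 9->4, 18->9, 8->3, 16->7, 11->5, 17->8, 12->6, 1->1
rank(y): 8->6, 5->4, 1->1, 4->3, 6->5, 16->9, 2->2, 10->7, 12->8
Step 2: d_i = R_x(i) - R_y(i); compute d_i^2.
  (2-6)^2=16, (4-4)^2=0, (9-1)^2=64, (3-3)^2=0, (7-5)^2=4, (5-9)^2=16, (8-2)^2=36, (6-7)^2=1, (1-8)^2=49
sum(d^2) = 186.
Step 3: rho = 1 - 6*186 / (9*(9^2 - 1)) = 1 - 1116/720 = -0.550000.
Step 4: Under H0, t = rho * sqrt((n-2)/(1-rho^2)) = -1.7424 ~ t(7).
Step 5: Two-sided p-value from the t-distribution with 7 df = 0.124977.
Step 6: alpha = 0.05. fail to reject H0.

rho = -0.5500, p = 0.124977, fail to reject H0 at alpha = 0.05.


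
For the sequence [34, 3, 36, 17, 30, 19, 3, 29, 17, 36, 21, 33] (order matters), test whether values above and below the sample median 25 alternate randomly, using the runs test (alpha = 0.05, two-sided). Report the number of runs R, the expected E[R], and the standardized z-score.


Step 1: Compute median = 25; label A = above, B = below.
Labels in order: ABABABBABABA  (n_A = 6, n_B = 6)
Step 2: Count runs R = 11.
Step 3: Under H0 (random ordering), E[R] = 2*n_A*n_B/(n_A+n_B) + 1 = 2*6*6/12 + 1 = 7.0000.
        Var[R] = 2*n_A*n_B*(2*n_A*n_B - n_A - n_B) / ((n_A+n_B)^2 * (n_A+n_B-1)) = 4320/1584 = 2.7273.
        SD[R] = 1.6514.
Step 4: Continuity-corrected z = (R - 0.5 - E[R]) / SD[R] = (11 - 0.5 - 7.0000) / 1.6514 = 2.1194.
Step 5: Two-sided p-value via normal approximation = 2*(1 - Phi(|z|)) = 0.034060.
Step 6: alpha = 0.05. reject H0.

R = 11, z = 2.1194, p = 0.034060, reject H0.


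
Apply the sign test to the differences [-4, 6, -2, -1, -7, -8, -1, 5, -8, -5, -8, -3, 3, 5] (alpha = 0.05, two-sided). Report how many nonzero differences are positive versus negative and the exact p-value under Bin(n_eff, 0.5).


Step 1: Discard zero differences. Original n = 14; n_eff = number of nonzero differences = 14.
Nonzero differences (with sign): -4, +6, -2, -1, -7, -8, -1, +5, -8, -5, -8, -3, +3, +5
Step 2: Count signs: positive = 4, negative = 10.
Step 3: Under H0: P(positive) = 0.5, so the number of positives S ~ Bin(14, 0.5).
Step 4: Two-sided exact p-value = sum of Bin(14,0.5) probabilities at or below the observed probability = 0.179565.
Step 5: alpha = 0.05. fail to reject H0.

n_eff = 14, pos = 4, neg = 10, p = 0.179565, fail to reject H0.


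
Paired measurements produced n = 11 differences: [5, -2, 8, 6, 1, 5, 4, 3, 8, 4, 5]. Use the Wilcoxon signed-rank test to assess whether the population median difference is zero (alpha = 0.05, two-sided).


Step 1: Drop any zero differences (none here) and take |d_i|.
|d| = [5, 2, 8, 6, 1, 5, 4, 3, 8, 4, 5]
Step 2: Midrank |d_i| (ties get averaged ranks).
ranks: |5|->7, |2|->2, |8|->10.5, |6|->9, |1|->1, |5|->7, |4|->4.5, |3|->3, |8|->10.5, |4|->4.5, |5|->7
Step 3: Attach original signs; sum ranks with positive sign and with negative sign.
W+ = 7 + 10.5 + 9 + 1 + 7 + 4.5 + 3 + 10.5 + 4.5 + 7 = 64
W- = 2 = 2
(Check: W+ + W- = 66 should equal n(n+1)/2 = 66.)
Step 4: Test statistic W = min(W+, W-) = 2.
Step 5: Ties in |d|, so use the tie-corrected normal approximation.
        E[W] = n(n+1)/4 = 11*12/4 = 33.
        Tie groups: |d|=4 (t=2), |d|=5 (t=3), |d|=8 (t=2); sum(t^3 - t) = 36.
        Var[W] = n(n+1)(2n+1)/24 - sum(t^3-t)/48 = 3036/24 - 36/48 = 125.75.
        z = (W - E[W]) / sqrt(Var[W]) = (2 - 33) / 11.2138 = -2.7644.
        Two-sided p = 2*Phi(z) = 0.005702.
Step 6: alpha = 0.05. reject H0.

W+ = 64, W- = 2, W = min = 2, p = 0.005702, reject H0.


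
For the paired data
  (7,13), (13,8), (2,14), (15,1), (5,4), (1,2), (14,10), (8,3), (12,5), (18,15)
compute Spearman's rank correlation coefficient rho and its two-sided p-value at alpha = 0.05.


Step 1: Rank x and y separately (midranks; no ties here).
rank(x): 7->4, 13->7, 2->2, 15->9, 5->3, 1->1, 14->8, 8->5, 12->6, 18->10
rank(y): 13->8, 8->6, 14->9, 1->1, 4->4, 2->2, 10->7, 3->3, 5->5, 15->10
Step 2: d_i = R_x(i) - R_y(i); compute d_i^2.
  (4-8)^2=16, (7-6)^2=1, (2-9)^2=49, (9-1)^2=64, (3-4)^2=1, (1-2)^2=1, (8-7)^2=1, (5-3)^2=4, (6-5)^2=1, (10-10)^2=0
sum(d^2) = 138.
Step 3: rho = 1 - 6*138 / (10*(10^2 - 1)) = 1 - 828/990 = 0.163636.
Step 4: Under H0, t = rho * sqrt((n-2)/(1-rho^2)) = 0.4692 ~ t(8).
Step 5: Two-sided p-value from the t-distribution with 8 df = 0.651477.
Step 6: alpha = 0.05. fail to reject H0.

rho = 0.1636, p = 0.651477, fail to reject H0 at alpha = 0.05.


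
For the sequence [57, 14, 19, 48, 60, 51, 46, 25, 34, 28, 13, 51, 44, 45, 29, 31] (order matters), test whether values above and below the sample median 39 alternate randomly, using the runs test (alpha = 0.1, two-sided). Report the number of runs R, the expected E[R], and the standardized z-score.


Step 1: Compute median = 39; label A = above, B = below.
Labels in order: ABBAAAABBBBAAABB  (n_A = 8, n_B = 8)
Step 2: Count runs R = 6.
Step 3: Under H0 (random ordering), E[R] = 2*n_A*n_B/(n_A+n_B) + 1 = 2*8*8/16 + 1 = 9.0000.
        Var[R] = 2*n_A*n_B*(2*n_A*n_B - n_A - n_B) / ((n_A+n_B)^2 * (n_A+n_B-1)) = 14336/3840 = 3.7333.
        SD[R] = 1.9322.
Step 4: Continuity-corrected z = (R + 0.5 - E[R]) / SD[R] = (6 + 0.5 - 9.0000) / 1.9322 = -1.2939.
Step 5: Two-sided p-value via normal approximation = 2*(1 - Phi(|z|)) = 0.195709.
Step 6: alpha = 0.1. fail to reject H0.

R = 6, z = -1.2939, p = 0.195709, fail to reject H0.


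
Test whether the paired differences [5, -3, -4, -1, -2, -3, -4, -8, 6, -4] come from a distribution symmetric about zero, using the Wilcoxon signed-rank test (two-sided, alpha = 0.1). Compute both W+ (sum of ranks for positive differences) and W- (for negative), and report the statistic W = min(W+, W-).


Step 1: Drop any zero differences (none here) and take |d_i|.
|d| = [5, 3, 4, 1, 2, 3, 4, 8, 6, 4]
Step 2: Midrank |d_i| (ties get averaged ranks).
ranks: |5|->8, |3|->3.5, |4|->6, |1|->1, |2|->2, |3|->3.5, |4|->6, |8|->10, |6|->9, |4|->6
Step 3: Attach original signs; sum ranks with positive sign and with negative sign.
W+ = 8 + 9 = 17
W- = 3.5 + 6 + 1 + 2 + 3.5 + 6 + 10 + 6 = 38
(Check: W+ + W- = 55 should equal n(n+1)/2 = 55.)
Step 4: Test statistic W = min(W+, W-) = 17.
Step 5: Ties in |d|, so use the tie-corrected normal approximation.
        E[W] = n(n+1)/4 = 10*11/4 = 27.5.
        Tie groups: |d|=3 (t=2), |d|=4 (t=3); sum(t^3 - t) = 30.
        Var[W] = n(n+1)(2n+1)/24 - sum(t^3-t)/48 = 2310/24 - 30/48 = 95.625.
        z = (W - E[W]) / sqrt(Var[W]) = (17 - 27.5) / 9.7788 = -1.0738.
        Two-sided p = 2*Phi(z) = 0.282934.
Step 6: alpha = 0.1. fail to reject H0.

W+ = 17, W- = 38, W = min = 17, p = 0.282934, fail to reject H0.


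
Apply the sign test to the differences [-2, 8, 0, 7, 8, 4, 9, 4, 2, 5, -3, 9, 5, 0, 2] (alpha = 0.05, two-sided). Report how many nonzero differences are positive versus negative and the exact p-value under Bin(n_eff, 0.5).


Step 1: Discard zero differences. Original n = 15; n_eff = number of nonzero differences = 13.
Nonzero differences (with sign): -2, +8, +7, +8, +4, +9, +4, +2, +5, -3, +9, +5, +2
Step 2: Count signs: positive = 11, negative = 2.
Step 3: Under H0: P(positive) = 0.5, so the number of positives S ~ Bin(13, 0.5).
Step 4: Two-sided exact p-value = sum of Bin(13,0.5) probabilities at or below the observed probability = 0.022461.
Step 5: alpha = 0.05. reject H0.

n_eff = 13, pos = 11, neg = 2, p = 0.022461, reject H0.


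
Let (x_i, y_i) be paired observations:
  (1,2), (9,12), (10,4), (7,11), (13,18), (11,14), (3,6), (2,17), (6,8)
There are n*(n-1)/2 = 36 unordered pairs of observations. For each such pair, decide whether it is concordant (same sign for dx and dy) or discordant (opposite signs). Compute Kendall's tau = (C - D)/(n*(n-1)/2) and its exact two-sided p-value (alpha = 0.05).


Step 1: Enumerate the 36 unordered pairs (i,j) with i<j and classify each by sign(x_j-x_i) * sign(y_j-y_i).
  (1,2):dx=+8,dy=+10->C; (1,3):dx=+9,dy=+2->C; (1,4):dx=+6,dy=+9->C; (1,5):dx=+12,dy=+16->C
  (1,6):dx=+10,dy=+12->C; (1,7):dx=+2,dy=+4->C; (1,8):dx=+1,dy=+15->C; (1,9):dx=+5,dy=+6->C
  (2,3):dx=+1,dy=-8->D; (2,4):dx=-2,dy=-1->C; (2,5):dx=+4,dy=+6->C; (2,6):dx=+2,dy=+2->C
  (2,7):dx=-6,dy=-6->C; (2,8):dx=-7,dy=+5->D; (2,9):dx=-3,dy=-4->C; (3,4):dx=-3,dy=+7->D
  (3,5):dx=+3,dy=+14->C; (3,6):dx=+1,dy=+10->C; (3,7):dx=-7,dy=+2->D; (3,8):dx=-8,dy=+13->D
  (3,9):dx=-4,dy=+4->D; (4,5):dx=+6,dy=+7->C; (4,6):dx=+4,dy=+3->C; (4,7):dx=-4,dy=-5->C
  (4,8):dx=-5,dy=+6->D; (4,9):dx=-1,dy=-3->C; (5,6):dx=-2,dy=-4->C; (5,7):dx=-10,dy=-12->C
  (5,8):dx=-11,dy=-1->C; (5,9):dx=-7,dy=-10->C; (6,7):dx=-8,dy=-8->C; (6,8):dx=-9,dy=+3->D
  (6,9):dx=-5,dy=-6->C; (7,8):dx=-1,dy=+11->D; (7,9):dx=+3,dy=+2->C; (8,9):dx=+4,dy=-9->D
Step 2: C = 26, D = 10, total pairs = 36.
Step 3: tau = (C - D)/(n(n-1)/2) = (26 - 10)/36 = 0.444444.
Step 4: Exact two-sided p-value (enumerate n! = 362880 permutations of y under H0): p = 0.119439.
Step 5: alpha = 0.05. fail to reject H0.

tau_b = 0.4444 (C=26, D=10), p = 0.119439, fail to reject H0.


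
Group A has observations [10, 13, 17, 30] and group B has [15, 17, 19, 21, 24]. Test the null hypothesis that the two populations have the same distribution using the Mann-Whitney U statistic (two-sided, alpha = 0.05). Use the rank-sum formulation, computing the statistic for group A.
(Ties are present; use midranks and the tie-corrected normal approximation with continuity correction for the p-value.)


Step 1: Combine and sort all 9 observations; assign midranks.
sorted (value, group): (10,X), (13,X), (15,Y), (17,X), (17,Y), (19,Y), (21,Y), (24,Y), (30,X)
ranks: 10->1, 13->2, 15->3, 17->4.5, 17->4.5, 19->6, 21->7, 24->8, 30->9
Step 2: Rank sum for X: R1 = 1 + 2 + 4.5 + 9 = 16.5.
Step 3: U_X = R1 - n1(n1+1)/2 = 16.5 - 4*5/2 = 16.5 - 10 = 6.5.
       U_Y = n1*n2 - U_X = 20 - 6.5 = 13.5.
Step 4: Ties are present, so use the tie-corrected normal approximation (with continuity correction) for the p-value.
Step 5: p-value = 0.460558; compare to alpha = 0.05. fail to reject H0.

U_X = 6.5, p = 0.460558, fail to reject H0 at alpha = 0.05.


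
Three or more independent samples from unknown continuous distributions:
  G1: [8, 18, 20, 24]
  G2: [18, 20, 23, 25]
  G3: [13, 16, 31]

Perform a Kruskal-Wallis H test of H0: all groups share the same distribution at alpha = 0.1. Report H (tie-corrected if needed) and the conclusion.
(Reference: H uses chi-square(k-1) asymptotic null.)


Step 1: Combine all N = 11 observations and assign midranks.
sorted (value, group, rank): (8,G1,1), (13,G3,2), (16,G3,3), (18,G1,4.5), (18,G2,4.5), (20,G1,6.5), (20,G2,6.5), (23,G2,8), (24,G1,9), (25,G2,10), (31,G3,11)
Step 2: Sum ranks within each group.
R_1 = 21 (n_1 = 4)
R_2 = 29 (n_2 = 4)
R_3 = 16 (n_3 = 3)
Step 3: H = 12/(N(N+1)) * sum(R_i^2/n_i) - 3(N+1)
     = 12/(11*12) * (21^2/4 + 29^2/4 + 16^2/3) - 3*12
     = 0.090909 * 405.833 - 36
     = 0.893939.
Step 4: Ties present; correction factor C = 1 - 12/(11^3 - 11) = 0.990909. Corrected H = 0.893939 / 0.990909 = 0.902141.
Step 5: Under H0, H ~ chi^2(2); p-value = 0.636946.
Step 6: alpha = 0.1. fail to reject H0.

H = 0.9021, df = 2, p = 0.636946, fail to reject H0.


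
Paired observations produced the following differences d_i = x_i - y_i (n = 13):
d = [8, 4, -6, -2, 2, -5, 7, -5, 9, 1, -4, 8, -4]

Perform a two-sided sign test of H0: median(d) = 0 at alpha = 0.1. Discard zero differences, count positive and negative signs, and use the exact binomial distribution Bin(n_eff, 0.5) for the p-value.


Step 1: Discard zero differences. Original n = 13; n_eff = number of nonzero differences = 13.
Nonzero differences (with sign): +8, +4, -6, -2, +2, -5, +7, -5, +9, +1, -4, +8, -4
Step 2: Count signs: positive = 7, negative = 6.
Step 3: Under H0: P(positive) = 0.5, so the number of positives S ~ Bin(13, 0.5).
Step 4: Two-sided exact p-value = sum of Bin(13,0.5) probabilities at or below the observed probability = 1.000000.
Step 5: alpha = 0.1. fail to reject H0.

n_eff = 13, pos = 7, neg = 6, p = 1.000000, fail to reject H0.


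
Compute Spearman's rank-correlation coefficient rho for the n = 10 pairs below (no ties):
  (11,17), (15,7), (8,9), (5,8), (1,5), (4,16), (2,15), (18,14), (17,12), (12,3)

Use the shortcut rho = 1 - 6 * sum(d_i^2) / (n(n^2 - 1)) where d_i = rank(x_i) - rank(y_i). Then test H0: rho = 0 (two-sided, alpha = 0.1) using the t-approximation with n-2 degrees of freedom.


Step 1: Rank x and y separately (midranks; no ties here).
rank(x): 11->6, 15->8, 8->5, 5->4, 1->1, 4->3, 2->2, 18->10, 17->9, 12->7
rank(y): 17->10, 7->3, 9->5, 8->4, 5->2, 16->9, 15->8, 14->7, 12->6, 3->1
Step 2: d_i = R_x(i) - R_y(i); compute d_i^2.
  (6-10)^2=16, (8-3)^2=25, (5-5)^2=0, (4-4)^2=0, (1-2)^2=1, (3-9)^2=36, (2-8)^2=36, (10-7)^2=9, (9-6)^2=9, (7-1)^2=36
sum(d^2) = 168.
Step 3: rho = 1 - 6*168 / (10*(10^2 - 1)) = 1 - 1008/990 = -0.018182.
Step 4: Under H0, t = rho * sqrt((n-2)/(1-rho^2)) = -0.0514 ~ t(8).
Step 5: Two-sided p-value from the t-distribution with 8 df = 0.960240.
Step 6: alpha = 0.1. fail to reject H0.

rho = -0.0182, p = 0.960240, fail to reject H0 at alpha = 0.1.


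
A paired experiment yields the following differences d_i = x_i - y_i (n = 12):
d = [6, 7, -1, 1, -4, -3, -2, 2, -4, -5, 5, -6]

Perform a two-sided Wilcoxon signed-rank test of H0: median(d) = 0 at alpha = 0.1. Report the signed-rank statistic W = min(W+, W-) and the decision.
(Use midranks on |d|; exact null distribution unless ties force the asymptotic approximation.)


Step 1: Drop any zero differences (none here) and take |d_i|.
|d| = [6, 7, 1, 1, 4, 3, 2, 2, 4, 5, 5, 6]
Step 2: Midrank |d_i| (ties get averaged ranks).
ranks: |6|->10.5, |7|->12, |1|->1.5, |1|->1.5, |4|->6.5, |3|->5, |2|->3.5, |2|->3.5, |4|->6.5, |5|->8.5, |5|->8.5, |6|->10.5
Step 3: Attach original signs; sum ranks with positive sign and with negative sign.
W+ = 10.5 + 12 + 1.5 + 3.5 + 8.5 = 36
W- = 1.5 + 6.5 + 5 + 3.5 + 6.5 + 8.5 + 10.5 = 42
(Check: W+ + W- = 78 should equal n(n+1)/2 = 78.)
Step 4: Test statistic W = min(W+, W-) = 36.
Step 5: Ties in |d|, so use the tie-corrected normal approximation.
        E[W] = n(n+1)/4 = 12*13/4 = 39.
        Tie groups: |d|=1 (t=2), |d|=2 (t=2), |d|=4 (t=2), |d|=5 (t=2), |d|=6 (t=2); sum(t^3 - t) = 30.
        Var[W] = n(n+1)(2n+1)/24 - sum(t^3-t)/48 = 3900/24 - 30/48 = 161.875.
        z = (W - E[W]) / sqrt(Var[W]) = (36 - 39) / 12.7230 = -0.2358.
        Two-sided p = 2*Phi(z) = 0.813593.
Step 6: alpha = 0.1. fail to reject H0.

W+ = 36, W- = 42, W = min = 36, p = 0.813593, fail to reject H0.


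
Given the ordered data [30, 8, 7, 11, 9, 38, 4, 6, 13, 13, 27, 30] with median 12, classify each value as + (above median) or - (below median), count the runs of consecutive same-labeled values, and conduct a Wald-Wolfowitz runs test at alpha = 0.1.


Step 1: Compute median = 12; label A = above, B = below.
Labels in order: ABBBBABBAAAA  (n_A = 6, n_B = 6)
Step 2: Count runs R = 5.
Step 3: Under H0 (random ordering), E[R] = 2*n_A*n_B/(n_A+n_B) + 1 = 2*6*6/12 + 1 = 7.0000.
        Var[R] = 2*n_A*n_B*(2*n_A*n_B - n_A - n_B) / ((n_A+n_B)^2 * (n_A+n_B-1)) = 4320/1584 = 2.7273.
        SD[R] = 1.6514.
Step 4: Continuity-corrected z = (R + 0.5 - E[R]) / SD[R] = (5 + 0.5 - 7.0000) / 1.6514 = -0.9083.
Step 5: Two-sided p-value via normal approximation = 2*(1 - Phi(|z|)) = 0.363722.
Step 6: alpha = 0.1. fail to reject H0.

R = 5, z = -0.9083, p = 0.363722, fail to reject H0.


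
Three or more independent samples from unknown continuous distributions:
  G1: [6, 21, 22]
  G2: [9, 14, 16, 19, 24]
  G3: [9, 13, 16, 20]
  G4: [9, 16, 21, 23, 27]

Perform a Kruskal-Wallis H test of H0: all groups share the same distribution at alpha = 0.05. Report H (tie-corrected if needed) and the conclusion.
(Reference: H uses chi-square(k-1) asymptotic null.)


Step 1: Combine all N = 17 observations and assign midranks.
sorted (value, group, rank): (6,G1,1), (9,G2,3), (9,G3,3), (9,G4,3), (13,G3,5), (14,G2,6), (16,G2,8), (16,G3,8), (16,G4,8), (19,G2,10), (20,G3,11), (21,G1,12.5), (21,G4,12.5), (22,G1,14), (23,G4,15), (24,G2,16), (27,G4,17)
Step 2: Sum ranks within each group.
R_1 = 27.5 (n_1 = 3)
R_2 = 43 (n_2 = 5)
R_3 = 27 (n_3 = 4)
R_4 = 55.5 (n_4 = 5)
Step 3: H = 12/(N(N+1)) * sum(R_i^2/n_i) - 3(N+1)
     = 12/(17*18) * (27.5^2/3 + 43^2/5 + 27^2/4 + 55.5^2/5) - 3*18
     = 0.039216 * 1420.18 - 54
     = 1.693464.
Step 4: Ties present; correction factor C = 1 - 54/(17^3 - 17) = 0.988971. Corrected H = 1.693464 / 0.988971 = 1.712350.
Step 5: Under H0, H ~ chi^2(3); p-value = 0.634192.
Step 6: alpha = 0.05. fail to reject H0.

H = 1.7124, df = 3, p = 0.634192, fail to reject H0.


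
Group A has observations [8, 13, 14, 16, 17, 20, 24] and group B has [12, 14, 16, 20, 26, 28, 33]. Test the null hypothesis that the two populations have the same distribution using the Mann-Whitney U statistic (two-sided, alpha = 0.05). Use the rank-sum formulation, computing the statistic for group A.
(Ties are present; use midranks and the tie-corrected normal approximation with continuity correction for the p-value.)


Step 1: Combine and sort all 14 observations; assign midranks.
sorted (value, group): (8,X), (12,Y), (13,X), (14,X), (14,Y), (16,X), (16,Y), (17,X), (20,X), (20,Y), (24,X), (26,Y), (28,Y), (33,Y)
ranks: 8->1, 12->2, 13->3, 14->4.5, 14->4.5, 16->6.5, 16->6.5, 17->8, 20->9.5, 20->9.5, 24->11, 26->12, 28->13, 33->14
Step 2: Rank sum for X: R1 = 1 + 3 + 4.5 + 6.5 + 8 + 9.5 + 11 = 43.5.
Step 3: U_X = R1 - n1(n1+1)/2 = 43.5 - 7*8/2 = 43.5 - 28 = 15.5.
       U_Y = n1*n2 - U_X = 49 - 15.5 = 33.5.
Step 4: Ties are present, so use the tie-corrected normal approximation (with continuity correction) for the p-value.
Step 5: p-value = 0.275850; compare to alpha = 0.05. fail to reject H0.

U_X = 15.5, p = 0.275850, fail to reject H0 at alpha = 0.05.


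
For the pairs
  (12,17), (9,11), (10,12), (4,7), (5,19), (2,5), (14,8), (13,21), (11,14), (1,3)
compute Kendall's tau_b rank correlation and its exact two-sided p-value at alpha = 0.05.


Step 1: Enumerate the 45 unordered pairs (i,j) with i<j and classify each by sign(x_j-x_i) * sign(y_j-y_i).
  (1,2):dx=-3,dy=-6->C; (1,3):dx=-2,dy=-5->C; (1,4):dx=-8,dy=-10->C; (1,5):dx=-7,dy=+2->D
  (1,6):dx=-10,dy=-12->C; (1,7):dx=+2,dy=-9->D; (1,8):dx=+1,dy=+4->C; (1,9):dx=-1,dy=-3->C
  (1,10):dx=-11,dy=-14->C; (2,3):dx=+1,dy=+1->C; (2,4):dx=-5,dy=-4->C; (2,5):dx=-4,dy=+8->D
  (2,6):dx=-7,dy=-6->C; (2,7):dx=+5,dy=-3->D; (2,8):dx=+4,dy=+10->C; (2,9):dx=+2,dy=+3->C
  (2,10):dx=-8,dy=-8->C; (3,4):dx=-6,dy=-5->C; (3,5):dx=-5,dy=+7->D; (3,6):dx=-8,dy=-7->C
  (3,7):dx=+4,dy=-4->D; (3,8):dx=+3,dy=+9->C; (3,9):dx=+1,dy=+2->C; (3,10):dx=-9,dy=-9->C
  (4,5):dx=+1,dy=+12->C; (4,6):dx=-2,dy=-2->C; (4,7):dx=+10,dy=+1->C; (4,8):dx=+9,dy=+14->C
  (4,9):dx=+7,dy=+7->C; (4,10):dx=-3,dy=-4->C; (5,6):dx=-3,dy=-14->C; (5,7):dx=+9,dy=-11->D
  (5,8):dx=+8,dy=+2->C; (5,9):dx=+6,dy=-5->D; (5,10):dx=-4,dy=-16->C; (6,7):dx=+12,dy=+3->C
  (6,8):dx=+11,dy=+16->C; (6,9):dx=+9,dy=+9->C; (6,10):dx=-1,dy=-2->C; (7,8):dx=-1,dy=+13->D
  (7,9):dx=-3,dy=+6->D; (7,10):dx=-13,dy=-5->C; (8,9):dx=-2,dy=-7->C; (8,10):dx=-12,dy=-18->C
  (9,10):dx=-10,dy=-11->C
Step 2: C = 35, D = 10, total pairs = 45.
Step 3: tau = (C - D)/(n(n-1)/2) = (35 - 10)/45 = 0.555556.
Step 4: Exact two-sided p-value (enumerate n! = 3628800 permutations of y under H0): p = 0.028609.
Step 5: alpha = 0.05. reject H0.

tau_b = 0.5556 (C=35, D=10), p = 0.028609, reject H0.


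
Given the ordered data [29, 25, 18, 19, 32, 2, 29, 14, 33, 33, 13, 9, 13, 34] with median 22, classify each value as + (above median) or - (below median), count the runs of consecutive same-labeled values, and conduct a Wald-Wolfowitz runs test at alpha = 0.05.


Step 1: Compute median = 22; label A = above, B = below.
Labels in order: AABBABABAABBBA  (n_A = 7, n_B = 7)
Step 2: Count runs R = 9.
Step 3: Under H0 (random ordering), E[R] = 2*n_A*n_B/(n_A+n_B) + 1 = 2*7*7/14 + 1 = 8.0000.
        Var[R] = 2*n_A*n_B*(2*n_A*n_B - n_A - n_B) / ((n_A+n_B)^2 * (n_A+n_B-1)) = 8232/2548 = 3.2308.
        SD[R] = 1.7974.
Step 4: Continuity-corrected z = (R - 0.5 - E[R]) / SD[R] = (9 - 0.5 - 8.0000) / 1.7974 = 0.2782.
Step 5: Two-sided p-value via normal approximation = 2*(1 - Phi(|z|)) = 0.780879.
Step 6: alpha = 0.05. fail to reject H0.

R = 9, z = 0.2782, p = 0.780879, fail to reject H0.


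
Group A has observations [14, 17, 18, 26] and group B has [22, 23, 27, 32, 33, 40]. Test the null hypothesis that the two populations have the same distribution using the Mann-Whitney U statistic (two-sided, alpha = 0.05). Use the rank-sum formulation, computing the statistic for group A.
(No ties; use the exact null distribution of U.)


Step 1: Combine and sort all 10 observations; assign midranks.
sorted (value, group): (14,X), (17,X), (18,X), (22,Y), (23,Y), (26,X), (27,Y), (32,Y), (33,Y), (40,Y)
ranks: 14->1, 17->2, 18->3, 22->4, 23->5, 26->6, 27->7, 32->8, 33->9, 40->10
Step 2: Rank sum for X: R1 = 1 + 2 + 3 + 6 = 12.
Step 3: U_X = R1 - n1(n1+1)/2 = 12 - 4*5/2 = 12 - 10 = 2.
       U_Y = n1*n2 - U_X = 24 - 2 = 22.
Step 4: No ties, so the exact null distribution of U (based on enumerating the C(10,4) = 210 equally likely rank assignments) gives the two-sided p-value.
Step 5: p-value = 0.038095; compare to alpha = 0.05. reject H0.

U_X = 2, p = 0.038095, reject H0 at alpha = 0.05.


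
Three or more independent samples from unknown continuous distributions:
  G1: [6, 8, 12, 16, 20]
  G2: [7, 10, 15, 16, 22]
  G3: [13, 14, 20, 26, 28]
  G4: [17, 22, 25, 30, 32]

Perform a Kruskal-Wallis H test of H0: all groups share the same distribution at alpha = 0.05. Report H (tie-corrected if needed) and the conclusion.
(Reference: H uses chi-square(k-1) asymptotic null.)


Step 1: Combine all N = 20 observations and assign midranks.
sorted (value, group, rank): (6,G1,1), (7,G2,2), (8,G1,3), (10,G2,4), (12,G1,5), (13,G3,6), (14,G3,7), (15,G2,8), (16,G1,9.5), (16,G2,9.5), (17,G4,11), (20,G1,12.5), (20,G3,12.5), (22,G2,14.5), (22,G4,14.5), (25,G4,16), (26,G3,17), (28,G3,18), (30,G4,19), (32,G4,20)
Step 2: Sum ranks within each group.
R_1 = 31 (n_1 = 5)
R_2 = 38 (n_2 = 5)
R_3 = 60.5 (n_3 = 5)
R_4 = 80.5 (n_4 = 5)
Step 3: H = 12/(N(N+1)) * sum(R_i^2/n_i) - 3(N+1)
     = 12/(20*21) * (31^2/5 + 38^2/5 + 60.5^2/5 + 80.5^2/5) - 3*21
     = 0.028571 * 2509.1 - 63
     = 8.688571.
Step 4: Ties present; correction factor C = 1 - 18/(20^3 - 20) = 0.997744. Corrected H = 8.688571 / 0.997744 = 8.708214.
Step 5: Under H0, H ~ chi^2(3); p-value = 0.033433.
Step 6: alpha = 0.05. reject H0.

H = 8.7082, df = 3, p = 0.033433, reject H0.


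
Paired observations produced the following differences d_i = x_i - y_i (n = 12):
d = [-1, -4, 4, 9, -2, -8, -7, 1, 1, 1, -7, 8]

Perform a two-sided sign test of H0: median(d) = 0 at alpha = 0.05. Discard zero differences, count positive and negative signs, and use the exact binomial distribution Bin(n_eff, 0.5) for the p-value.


Step 1: Discard zero differences. Original n = 12; n_eff = number of nonzero differences = 12.
Nonzero differences (with sign): -1, -4, +4, +9, -2, -8, -7, +1, +1, +1, -7, +8
Step 2: Count signs: positive = 6, negative = 6.
Step 3: Under H0: P(positive) = 0.5, so the number of positives S ~ Bin(12, 0.5).
Step 4: Two-sided exact p-value = sum of Bin(12,0.5) probabilities at or below the observed probability = 1.000000.
Step 5: alpha = 0.05. fail to reject H0.

n_eff = 12, pos = 6, neg = 6, p = 1.000000, fail to reject H0.


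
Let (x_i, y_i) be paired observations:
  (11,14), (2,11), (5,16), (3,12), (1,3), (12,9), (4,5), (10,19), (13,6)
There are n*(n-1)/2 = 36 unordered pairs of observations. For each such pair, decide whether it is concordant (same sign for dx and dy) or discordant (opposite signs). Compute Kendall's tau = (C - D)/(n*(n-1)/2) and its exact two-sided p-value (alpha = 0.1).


Step 1: Enumerate the 36 unordered pairs (i,j) with i<j and classify each by sign(x_j-x_i) * sign(y_j-y_i).
  (1,2):dx=-9,dy=-3->C; (1,3):dx=-6,dy=+2->D; (1,4):dx=-8,dy=-2->C; (1,5):dx=-10,dy=-11->C
  (1,6):dx=+1,dy=-5->D; (1,7):dx=-7,dy=-9->C; (1,8):dx=-1,dy=+5->D; (1,9):dx=+2,dy=-8->D
  (2,3):dx=+3,dy=+5->C; (2,4):dx=+1,dy=+1->C; (2,5):dx=-1,dy=-8->C; (2,6):dx=+10,dy=-2->D
  (2,7):dx=+2,dy=-6->D; (2,8):dx=+8,dy=+8->C; (2,9):dx=+11,dy=-5->D; (3,4):dx=-2,dy=-4->C
  (3,5):dx=-4,dy=-13->C; (3,6):dx=+7,dy=-7->D; (3,7):dx=-1,dy=-11->C; (3,8):dx=+5,dy=+3->C
  (3,9):dx=+8,dy=-10->D; (4,5):dx=-2,dy=-9->C; (4,6):dx=+9,dy=-3->D; (4,7):dx=+1,dy=-7->D
  (4,8):dx=+7,dy=+7->C; (4,9):dx=+10,dy=-6->D; (5,6):dx=+11,dy=+6->C; (5,7):dx=+3,dy=+2->C
  (5,8):dx=+9,dy=+16->C; (5,9):dx=+12,dy=+3->C; (6,7):dx=-8,dy=-4->C; (6,8):dx=-2,dy=+10->D
  (6,9):dx=+1,dy=-3->D; (7,8):dx=+6,dy=+14->C; (7,9):dx=+9,dy=+1->C; (8,9):dx=+3,dy=-13->D
Step 2: C = 21, D = 15, total pairs = 36.
Step 3: tau = (C - D)/(n(n-1)/2) = (21 - 15)/36 = 0.166667.
Step 4: Exact two-sided p-value (enumerate n! = 362880 permutations of y under H0): p = 0.612202.
Step 5: alpha = 0.1. fail to reject H0.

tau_b = 0.1667 (C=21, D=15), p = 0.612202, fail to reject H0.


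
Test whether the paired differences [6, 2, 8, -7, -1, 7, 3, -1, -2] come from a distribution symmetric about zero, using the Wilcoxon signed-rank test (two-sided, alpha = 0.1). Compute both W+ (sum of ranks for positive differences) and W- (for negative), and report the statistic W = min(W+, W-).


Step 1: Drop any zero differences (none here) and take |d_i|.
|d| = [6, 2, 8, 7, 1, 7, 3, 1, 2]
Step 2: Midrank |d_i| (ties get averaged ranks).
ranks: |6|->6, |2|->3.5, |8|->9, |7|->7.5, |1|->1.5, |7|->7.5, |3|->5, |1|->1.5, |2|->3.5
Step 3: Attach original signs; sum ranks with positive sign and with negative sign.
W+ = 6 + 3.5 + 9 + 7.5 + 5 = 31
W- = 7.5 + 1.5 + 1.5 + 3.5 = 14
(Check: W+ + W- = 45 should equal n(n+1)/2 = 45.)
Step 4: Test statistic W = min(W+, W-) = 14.
Step 5: Ties in |d|, so use the tie-corrected normal approximation.
        E[W] = n(n+1)/4 = 9*10/4 = 22.5.
        Tie groups: |d|=1 (t=2), |d|=2 (t=2), |d|=7 (t=2); sum(t^3 - t) = 18.
        Var[W] = n(n+1)(2n+1)/24 - sum(t^3-t)/48 = 1710/24 - 18/48 = 70.875.
        z = (W - E[W]) / sqrt(Var[W]) = (14 - 22.5) / 8.4187 = -1.0097.
        Two-sided p = 2*Phi(z) = 0.312661.
Step 6: alpha = 0.1. fail to reject H0.

W+ = 31, W- = 14, W = min = 14, p = 0.312661, fail to reject H0.


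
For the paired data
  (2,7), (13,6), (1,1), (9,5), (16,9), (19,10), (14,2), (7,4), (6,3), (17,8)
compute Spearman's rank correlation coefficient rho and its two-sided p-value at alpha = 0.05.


Step 1: Rank x and y separately (midranks; no ties here).
rank(x): 2->2, 13->6, 1->1, 9->5, 16->8, 19->10, 14->7, 7->4, 6->3, 17->9
rank(y): 7->7, 6->6, 1->1, 5->5, 9->9, 10->10, 2->2, 4->4, 3->3, 8->8
Step 2: d_i = R_x(i) - R_y(i); compute d_i^2.
  (2-7)^2=25, (6-6)^2=0, (1-1)^2=0, (5-5)^2=0, (8-9)^2=1, (10-10)^2=0, (7-2)^2=25, (4-4)^2=0, (3-3)^2=0, (9-8)^2=1
sum(d^2) = 52.
Step 3: rho = 1 - 6*52 / (10*(10^2 - 1)) = 1 - 312/990 = 0.684848.
Step 4: Under H0, t = rho * sqrt((n-2)/(1-rho^2)) = 2.6583 ~ t(8).
Step 5: Two-sided p-value from the t-distribution with 8 df = 0.028883.
Step 6: alpha = 0.05. reject H0.

rho = 0.6848, p = 0.028883, reject H0 at alpha = 0.05.


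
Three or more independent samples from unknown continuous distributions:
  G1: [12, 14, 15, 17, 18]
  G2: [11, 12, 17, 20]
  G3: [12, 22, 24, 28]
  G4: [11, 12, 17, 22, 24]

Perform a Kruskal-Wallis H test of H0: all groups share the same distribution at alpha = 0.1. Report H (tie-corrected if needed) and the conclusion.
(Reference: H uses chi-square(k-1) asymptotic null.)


Step 1: Combine all N = 18 observations and assign midranks.
sorted (value, group, rank): (11,G2,1.5), (11,G4,1.5), (12,G1,4.5), (12,G2,4.5), (12,G3,4.5), (12,G4,4.5), (14,G1,7), (15,G1,8), (17,G1,10), (17,G2,10), (17,G4,10), (18,G1,12), (20,G2,13), (22,G3,14.5), (22,G4,14.5), (24,G3,16.5), (24,G4,16.5), (28,G3,18)
Step 2: Sum ranks within each group.
R_1 = 41.5 (n_1 = 5)
R_2 = 29 (n_2 = 4)
R_3 = 53.5 (n_3 = 4)
R_4 = 47 (n_4 = 5)
Step 3: H = 12/(N(N+1)) * sum(R_i^2/n_i) - 3(N+1)
     = 12/(18*19) * (41.5^2/5 + 29^2/4 + 53.5^2/4 + 47^2/5) - 3*19
     = 0.035088 * 1712.06 - 57
     = 3.072368.
Step 4: Ties present; correction factor C = 1 - 102/(18^3 - 18) = 0.982456. Corrected H = 3.072368 / 0.982456 = 3.127232.
Step 5: Under H0, H ~ chi^2(3); p-value = 0.372421.
Step 6: alpha = 0.1. fail to reject H0.

H = 3.1272, df = 3, p = 0.372421, fail to reject H0.


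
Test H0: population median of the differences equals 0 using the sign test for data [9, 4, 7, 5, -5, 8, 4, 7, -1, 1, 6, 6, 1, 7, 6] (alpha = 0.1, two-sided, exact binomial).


Step 1: Discard zero differences. Original n = 15; n_eff = number of nonzero differences = 15.
Nonzero differences (with sign): +9, +4, +7, +5, -5, +8, +4, +7, -1, +1, +6, +6, +1, +7, +6
Step 2: Count signs: positive = 13, negative = 2.
Step 3: Under H0: P(positive) = 0.5, so the number of positives S ~ Bin(15, 0.5).
Step 4: Two-sided exact p-value = sum of Bin(15,0.5) probabilities at or below the observed probability = 0.007385.
Step 5: alpha = 0.1. reject H0.

n_eff = 15, pos = 13, neg = 2, p = 0.007385, reject H0.


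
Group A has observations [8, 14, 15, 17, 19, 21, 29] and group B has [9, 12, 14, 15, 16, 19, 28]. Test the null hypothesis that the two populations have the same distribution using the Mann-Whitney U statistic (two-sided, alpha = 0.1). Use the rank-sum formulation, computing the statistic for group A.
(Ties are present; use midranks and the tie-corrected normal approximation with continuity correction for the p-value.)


Step 1: Combine and sort all 14 observations; assign midranks.
sorted (value, group): (8,X), (9,Y), (12,Y), (14,X), (14,Y), (15,X), (15,Y), (16,Y), (17,X), (19,X), (19,Y), (21,X), (28,Y), (29,X)
ranks: 8->1, 9->2, 12->3, 14->4.5, 14->4.5, 15->6.5, 15->6.5, 16->8, 17->9, 19->10.5, 19->10.5, 21->12, 28->13, 29->14
Step 2: Rank sum for X: R1 = 1 + 4.5 + 6.5 + 9 + 10.5 + 12 + 14 = 57.5.
Step 3: U_X = R1 - n1(n1+1)/2 = 57.5 - 7*8/2 = 57.5 - 28 = 29.5.
       U_Y = n1*n2 - U_X = 49 - 29.5 = 19.5.
Step 4: Ties are present, so use the tie-corrected normal approximation (with continuity correction) for the p-value.
Step 5: p-value = 0.564011; compare to alpha = 0.1. fail to reject H0.

U_X = 29.5, p = 0.564011, fail to reject H0 at alpha = 0.1.


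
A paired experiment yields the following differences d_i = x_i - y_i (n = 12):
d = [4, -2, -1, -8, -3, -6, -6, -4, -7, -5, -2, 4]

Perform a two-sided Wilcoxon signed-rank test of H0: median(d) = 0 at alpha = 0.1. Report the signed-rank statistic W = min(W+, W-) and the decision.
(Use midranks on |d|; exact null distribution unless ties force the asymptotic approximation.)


Step 1: Drop any zero differences (none here) and take |d_i|.
|d| = [4, 2, 1, 8, 3, 6, 6, 4, 7, 5, 2, 4]
Step 2: Midrank |d_i| (ties get averaged ranks).
ranks: |4|->6, |2|->2.5, |1|->1, |8|->12, |3|->4, |6|->9.5, |6|->9.5, |4|->6, |7|->11, |5|->8, |2|->2.5, |4|->6
Step 3: Attach original signs; sum ranks with positive sign and with negative sign.
W+ = 6 + 6 = 12
W- = 2.5 + 1 + 12 + 4 + 9.5 + 9.5 + 6 + 11 + 8 + 2.5 = 66
(Check: W+ + W- = 78 should equal n(n+1)/2 = 78.)
Step 4: Test statistic W = min(W+, W-) = 12.
Step 5: Ties in |d|, so use the tie-corrected normal approximation.
        E[W] = n(n+1)/4 = 12*13/4 = 39.
        Tie groups: |d|=2 (t=2), |d|=4 (t=3), |d|=6 (t=2); sum(t^3 - t) = 36.
        Var[W] = n(n+1)(2n+1)/24 - sum(t^3-t)/48 = 3900/24 - 36/48 = 161.75.
        z = (W - E[W]) / sqrt(Var[W]) = (12 - 39) / 12.7181 = -2.1230.
        Two-sided p = 2*Phi(z) = 0.033757.
Step 6: alpha = 0.1. reject H0.

W+ = 12, W- = 66, W = min = 12, p = 0.033757, reject H0.


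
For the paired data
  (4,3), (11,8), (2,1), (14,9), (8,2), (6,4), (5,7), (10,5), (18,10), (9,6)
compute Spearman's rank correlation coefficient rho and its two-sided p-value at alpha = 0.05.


Step 1: Rank x and y separately (midranks; no ties here).
rank(x): 4->2, 11->8, 2->1, 14->9, 8->5, 6->4, 5->3, 10->7, 18->10, 9->6
rank(y): 3->3, 8->8, 1->1, 9->9, 2->2, 4->4, 7->7, 5->5, 10->10, 6->6
Step 2: d_i = R_x(i) - R_y(i); compute d_i^2.
  (2-3)^2=1, (8-8)^2=0, (1-1)^2=0, (9-9)^2=0, (5-2)^2=9, (4-4)^2=0, (3-7)^2=16, (7-5)^2=4, (10-10)^2=0, (6-6)^2=0
sum(d^2) = 30.
Step 3: rho = 1 - 6*30 / (10*(10^2 - 1)) = 1 - 180/990 = 0.818182.
Step 4: Under H0, t = rho * sqrt((n-2)/(1-rho^2)) = 4.0249 ~ t(8).
Step 5: Two-sided p-value from the t-distribution with 8 df = 0.003815.
Step 6: alpha = 0.05. reject H0.

rho = 0.8182, p = 0.003815, reject H0 at alpha = 0.05.
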